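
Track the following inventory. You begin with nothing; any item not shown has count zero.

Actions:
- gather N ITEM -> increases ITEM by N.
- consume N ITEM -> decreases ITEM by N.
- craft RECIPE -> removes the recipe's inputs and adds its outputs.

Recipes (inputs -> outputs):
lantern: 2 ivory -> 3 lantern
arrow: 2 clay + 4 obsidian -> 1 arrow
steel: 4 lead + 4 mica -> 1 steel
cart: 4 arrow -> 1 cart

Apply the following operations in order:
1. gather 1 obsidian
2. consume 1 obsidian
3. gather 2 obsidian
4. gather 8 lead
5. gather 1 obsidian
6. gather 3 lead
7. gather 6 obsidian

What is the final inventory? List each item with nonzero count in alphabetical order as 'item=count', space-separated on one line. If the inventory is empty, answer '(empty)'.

After 1 (gather 1 obsidian): obsidian=1
After 2 (consume 1 obsidian): (empty)
After 3 (gather 2 obsidian): obsidian=2
After 4 (gather 8 lead): lead=8 obsidian=2
After 5 (gather 1 obsidian): lead=8 obsidian=3
After 6 (gather 3 lead): lead=11 obsidian=3
After 7 (gather 6 obsidian): lead=11 obsidian=9

Answer: lead=11 obsidian=9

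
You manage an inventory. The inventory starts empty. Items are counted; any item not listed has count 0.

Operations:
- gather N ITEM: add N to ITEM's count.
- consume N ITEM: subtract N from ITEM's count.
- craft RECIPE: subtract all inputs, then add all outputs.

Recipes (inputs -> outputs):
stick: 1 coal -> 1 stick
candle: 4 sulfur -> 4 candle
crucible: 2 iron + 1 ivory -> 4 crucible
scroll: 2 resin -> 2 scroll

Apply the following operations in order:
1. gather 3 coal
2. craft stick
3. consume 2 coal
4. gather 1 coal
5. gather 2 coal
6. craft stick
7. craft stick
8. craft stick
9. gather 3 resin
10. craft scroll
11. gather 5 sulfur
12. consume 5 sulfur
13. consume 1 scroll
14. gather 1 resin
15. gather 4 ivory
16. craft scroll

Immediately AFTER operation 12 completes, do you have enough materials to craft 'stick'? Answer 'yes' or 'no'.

Answer: no

Derivation:
After 1 (gather 3 coal): coal=3
After 2 (craft stick): coal=2 stick=1
After 3 (consume 2 coal): stick=1
After 4 (gather 1 coal): coal=1 stick=1
After 5 (gather 2 coal): coal=3 stick=1
After 6 (craft stick): coal=2 stick=2
After 7 (craft stick): coal=1 stick=3
After 8 (craft stick): stick=4
After 9 (gather 3 resin): resin=3 stick=4
After 10 (craft scroll): resin=1 scroll=2 stick=4
After 11 (gather 5 sulfur): resin=1 scroll=2 stick=4 sulfur=5
After 12 (consume 5 sulfur): resin=1 scroll=2 stick=4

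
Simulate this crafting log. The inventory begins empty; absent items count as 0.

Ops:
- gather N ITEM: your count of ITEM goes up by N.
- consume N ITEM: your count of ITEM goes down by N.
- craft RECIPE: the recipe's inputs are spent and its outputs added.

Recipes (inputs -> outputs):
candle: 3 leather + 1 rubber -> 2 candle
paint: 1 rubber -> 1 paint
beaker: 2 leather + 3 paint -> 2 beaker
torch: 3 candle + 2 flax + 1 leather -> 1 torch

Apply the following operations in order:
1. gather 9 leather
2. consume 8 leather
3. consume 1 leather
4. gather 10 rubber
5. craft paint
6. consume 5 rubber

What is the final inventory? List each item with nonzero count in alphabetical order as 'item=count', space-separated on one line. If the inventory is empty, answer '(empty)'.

After 1 (gather 9 leather): leather=9
After 2 (consume 8 leather): leather=1
After 3 (consume 1 leather): (empty)
After 4 (gather 10 rubber): rubber=10
After 5 (craft paint): paint=1 rubber=9
After 6 (consume 5 rubber): paint=1 rubber=4

Answer: paint=1 rubber=4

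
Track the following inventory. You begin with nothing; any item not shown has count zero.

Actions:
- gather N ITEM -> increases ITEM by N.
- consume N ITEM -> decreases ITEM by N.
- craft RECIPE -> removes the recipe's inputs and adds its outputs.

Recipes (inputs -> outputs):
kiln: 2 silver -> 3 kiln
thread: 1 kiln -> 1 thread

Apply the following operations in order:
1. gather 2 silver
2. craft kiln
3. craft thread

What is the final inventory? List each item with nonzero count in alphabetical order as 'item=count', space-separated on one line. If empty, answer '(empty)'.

Answer: kiln=2 thread=1

Derivation:
After 1 (gather 2 silver): silver=2
After 2 (craft kiln): kiln=3
After 3 (craft thread): kiln=2 thread=1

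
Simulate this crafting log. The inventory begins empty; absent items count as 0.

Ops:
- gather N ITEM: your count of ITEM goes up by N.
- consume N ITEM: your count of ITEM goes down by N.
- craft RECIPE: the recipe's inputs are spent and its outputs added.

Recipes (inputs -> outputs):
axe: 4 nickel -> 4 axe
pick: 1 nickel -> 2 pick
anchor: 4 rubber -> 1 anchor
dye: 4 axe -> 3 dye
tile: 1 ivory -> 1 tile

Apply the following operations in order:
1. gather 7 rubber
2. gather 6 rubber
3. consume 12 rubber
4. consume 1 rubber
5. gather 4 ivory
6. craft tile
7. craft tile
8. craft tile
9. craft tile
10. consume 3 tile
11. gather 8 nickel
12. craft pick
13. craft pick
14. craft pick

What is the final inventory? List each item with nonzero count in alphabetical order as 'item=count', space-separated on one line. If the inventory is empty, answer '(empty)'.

After 1 (gather 7 rubber): rubber=7
After 2 (gather 6 rubber): rubber=13
After 3 (consume 12 rubber): rubber=1
After 4 (consume 1 rubber): (empty)
After 5 (gather 4 ivory): ivory=4
After 6 (craft tile): ivory=3 tile=1
After 7 (craft tile): ivory=2 tile=2
After 8 (craft tile): ivory=1 tile=3
After 9 (craft tile): tile=4
After 10 (consume 3 tile): tile=1
After 11 (gather 8 nickel): nickel=8 tile=1
After 12 (craft pick): nickel=7 pick=2 tile=1
After 13 (craft pick): nickel=6 pick=4 tile=1
After 14 (craft pick): nickel=5 pick=6 tile=1

Answer: nickel=5 pick=6 tile=1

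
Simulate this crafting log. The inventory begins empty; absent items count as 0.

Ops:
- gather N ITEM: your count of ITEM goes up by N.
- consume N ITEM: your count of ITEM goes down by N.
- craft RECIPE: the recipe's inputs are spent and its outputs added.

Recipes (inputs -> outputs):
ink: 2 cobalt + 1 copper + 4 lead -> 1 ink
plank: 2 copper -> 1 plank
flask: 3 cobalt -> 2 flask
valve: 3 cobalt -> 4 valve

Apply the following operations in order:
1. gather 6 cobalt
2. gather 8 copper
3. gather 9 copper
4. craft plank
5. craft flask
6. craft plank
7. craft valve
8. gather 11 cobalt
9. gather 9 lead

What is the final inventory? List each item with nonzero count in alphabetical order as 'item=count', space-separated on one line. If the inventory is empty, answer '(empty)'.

After 1 (gather 6 cobalt): cobalt=6
After 2 (gather 8 copper): cobalt=6 copper=8
After 3 (gather 9 copper): cobalt=6 copper=17
After 4 (craft plank): cobalt=6 copper=15 plank=1
After 5 (craft flask): cobalt=3 copper=15 flask=2 plank=1
After 6 (craft plank): cobalt=3 copper=13 flask=2 plank=2
After 7 (craft valve): copper=13 flask=2 plank=2 valve=4
After 8 (gather 11 cobalt): cobalt=11 copper=13 flask=2 plank=2 valve=4
After 9 (gather 9 lead): cobalt=11 copper=13 flask=2 lead=9 plank=2 valve=4

Answer: cobalt=11 copper=13 flask=2 lead=9 plank=2 valve=4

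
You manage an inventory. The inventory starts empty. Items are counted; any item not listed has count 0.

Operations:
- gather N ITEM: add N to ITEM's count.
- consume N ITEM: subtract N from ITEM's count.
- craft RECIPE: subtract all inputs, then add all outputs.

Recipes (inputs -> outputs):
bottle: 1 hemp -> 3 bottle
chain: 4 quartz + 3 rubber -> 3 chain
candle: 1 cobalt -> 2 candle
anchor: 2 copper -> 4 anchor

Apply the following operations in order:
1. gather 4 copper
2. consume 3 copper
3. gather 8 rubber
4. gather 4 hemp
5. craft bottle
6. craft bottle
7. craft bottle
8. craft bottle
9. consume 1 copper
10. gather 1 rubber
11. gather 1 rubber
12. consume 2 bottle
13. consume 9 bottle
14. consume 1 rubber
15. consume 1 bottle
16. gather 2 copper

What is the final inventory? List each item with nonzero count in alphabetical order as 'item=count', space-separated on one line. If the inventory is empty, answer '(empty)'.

After 1 (gather 4 copper): copper=4
After 2 (consume 3 copper): copper=1
After 3 (gather 8 rubber): copper=1 rubber=8
After 4 (gather 4 hemp): copper=1 hemp=4 rubber=8
After 5 (craft bottle): bottle=3 copper=1 hemp=3 rubber=8
After 6 (craft bottle): bottle=6 copper=1 hemp=2 rubber=8
After 7 (craft bottle): bottle=9 copper=1 hemp=1 rubber=8
After 8 (craft bottle): bottle=12 copper=1 rubber=8
After 9 (consume 1 copper): bottle=12 rubber=8
After 10 (gather 1 rubber): bottle=12 rubber=9
After 11 (gather 1 rubber): bottle=12 rubber=10
After 12 (consume 2 bottle): bottle=10 rubber=10
After 13 (consume 9 bottle): bottle=1 rubber=10
After 14 (consume 1 rubber): bottle=1 rubber=9
After 15 (consume 1 bottle): rubber=9
After 16 (gather 2 copper): copper=2 rubber=9

Answer: copper=2 rubber=9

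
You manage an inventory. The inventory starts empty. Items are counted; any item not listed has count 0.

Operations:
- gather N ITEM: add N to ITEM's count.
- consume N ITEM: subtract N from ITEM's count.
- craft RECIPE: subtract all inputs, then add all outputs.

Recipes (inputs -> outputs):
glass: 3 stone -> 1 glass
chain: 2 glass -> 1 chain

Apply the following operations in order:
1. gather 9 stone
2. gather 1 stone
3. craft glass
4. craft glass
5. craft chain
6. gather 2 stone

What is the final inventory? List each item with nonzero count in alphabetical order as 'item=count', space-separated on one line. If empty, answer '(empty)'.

After 1 (gather 9 stone): stone=9
After 2 (gather 1 stone): stone=10
After 3 (craft glass): glass=1 stone=7
After 4 (craft glass): glass=2 stone=4
After 5 (craft chain): chain=1 stone=4
After 6 (gather 2 stone): chain=1 stone=6

Answer: chain=1 stone=6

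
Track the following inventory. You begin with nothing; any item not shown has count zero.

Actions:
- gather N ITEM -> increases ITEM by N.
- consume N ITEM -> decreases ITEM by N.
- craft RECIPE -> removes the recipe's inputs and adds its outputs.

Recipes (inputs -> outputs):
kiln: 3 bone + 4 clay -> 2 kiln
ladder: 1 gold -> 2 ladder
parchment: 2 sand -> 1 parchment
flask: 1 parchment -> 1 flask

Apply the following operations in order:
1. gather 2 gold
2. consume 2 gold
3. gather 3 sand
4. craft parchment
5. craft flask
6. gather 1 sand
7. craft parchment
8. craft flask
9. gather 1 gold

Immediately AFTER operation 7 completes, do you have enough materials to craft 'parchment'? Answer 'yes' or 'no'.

Answer: no

Derivation:
After 1 (gather 2 gold): gold=2
After 2 (consume 2 gold): (empty)
After 3 (gather 3 sand): sand=3
After 4 (craft parchment): parchment=1 sand=1
After 5 (craft flask): flask=1 sand=1
After 6 (gather 1 sand): flask=1 sand=2
After 7 (craft parchment): flask=1 parchment=1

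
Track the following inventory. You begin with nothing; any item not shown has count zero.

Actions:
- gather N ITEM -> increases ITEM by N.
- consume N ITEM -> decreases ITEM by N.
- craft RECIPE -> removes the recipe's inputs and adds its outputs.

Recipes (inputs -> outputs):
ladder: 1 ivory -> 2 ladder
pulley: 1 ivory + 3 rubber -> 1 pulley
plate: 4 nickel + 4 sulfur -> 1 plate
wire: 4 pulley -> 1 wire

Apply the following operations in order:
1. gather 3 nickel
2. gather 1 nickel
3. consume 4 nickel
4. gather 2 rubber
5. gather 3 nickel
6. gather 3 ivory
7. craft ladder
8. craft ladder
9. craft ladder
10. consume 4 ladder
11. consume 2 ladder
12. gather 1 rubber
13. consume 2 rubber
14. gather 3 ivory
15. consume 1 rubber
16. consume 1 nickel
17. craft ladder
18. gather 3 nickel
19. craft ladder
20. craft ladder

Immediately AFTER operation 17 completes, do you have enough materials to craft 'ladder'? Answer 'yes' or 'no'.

Answer: yes

Derivation:
After 1 (gather 3 nickel): nickel=3
After 2 (gather 1 nickel): nickel=4
After 3 (consume 4 nickel): (empty)
After 4 (gather 2 rubber): rubber=2
After 5 (gather 3 nickel): nickel=3 rubber=2
After 6 (gather 3 ivory): ivory=3 nickel=3 rubber=2
After 7 (craft ladder): ivory=2 ladder=2 nickel=3 rubber=2
After 8 (craft ladder): ivory=1 ladder=4 nickel=3 rubber=2
After 9 (craft ladder): ladder=6 nickel=3 rubber=2
After 10 (consume 4 ladder): ladder=2 nickel=3 rubber=2
After 11 (consume 2 ladder): nickel=3 rubber=2
After 12 (gather 1 rubber): nickel=3 rubber=3
After 13 (consume 2 rubber): nickel=3 rubber=1
After 14 (gather 3 ivory): ivory=3 nickel=3 rubber=1
After 15 (consume 1 rubber): ivory=3 nickel=3
After 16 (consume 1 nickel): ivory=3 nickel=2
After 17 (craft ladder): ivory=2 ladder=2 nickel=2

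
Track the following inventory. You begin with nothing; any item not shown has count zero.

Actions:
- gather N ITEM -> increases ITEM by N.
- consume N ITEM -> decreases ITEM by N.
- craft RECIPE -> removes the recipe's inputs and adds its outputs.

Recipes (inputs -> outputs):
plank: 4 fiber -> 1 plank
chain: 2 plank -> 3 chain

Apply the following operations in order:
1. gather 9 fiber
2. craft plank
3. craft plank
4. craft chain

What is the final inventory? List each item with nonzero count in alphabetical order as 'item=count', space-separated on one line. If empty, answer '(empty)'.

Answer: chain=3 fiber=1

Derivation:
After 1 (gather 9 fiber): fiber=9
After 2 (craft plank): fiber=5 plank=1
After 3 (craft plank): fiber=1 plank=2
After 4 (craft chain): chain=3 fiber=1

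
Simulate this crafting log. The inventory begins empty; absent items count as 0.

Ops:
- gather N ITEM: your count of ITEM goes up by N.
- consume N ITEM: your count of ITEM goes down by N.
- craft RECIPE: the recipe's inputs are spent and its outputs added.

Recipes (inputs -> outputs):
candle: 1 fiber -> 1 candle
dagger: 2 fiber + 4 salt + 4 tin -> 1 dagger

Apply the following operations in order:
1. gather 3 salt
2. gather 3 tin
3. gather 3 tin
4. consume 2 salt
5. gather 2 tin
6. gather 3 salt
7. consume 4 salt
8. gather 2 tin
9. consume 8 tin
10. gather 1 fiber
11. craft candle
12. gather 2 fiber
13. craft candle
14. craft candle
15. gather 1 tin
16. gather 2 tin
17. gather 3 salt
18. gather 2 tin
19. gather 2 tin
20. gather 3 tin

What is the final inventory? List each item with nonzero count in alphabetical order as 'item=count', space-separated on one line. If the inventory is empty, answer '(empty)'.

Answer: candle=3 salt=3 tin=12

Derivation:
After 1 (gather 3 salt): salt=3
After 2 (gather 3 tin): salt=3 tin=3
After 3 (gather 3 tin): salt=3 tin=6
After 4 (consume 2 salt): salt=1 tin=6
After 5 (gather 2 tin): salt=1 tin=8
After 6 (gather 3 salt): salt=4 tin=8
After 7 (consume 4 salt): tin=8
After 8 (gather 2 tin): tin=10
After 9 (consume 8 tin): tin=2
After 10 (gather 1 fiber): fiber=1 tin=2
After 11 (craft candle): candle=1 tin=2
After 12 (gather 2 fiber): candle=1 fiber=2 tin=2
After 13 (craft candle): candle=2 fiber=1 tin=2
After 14 (craft candle): candle=3 tin=2
After 15 (gather 1 tin): candle=3 tin=3
After 16 (gather 2 tin): candle=3 tin=5
After 17 (gather 3 salt): candle=3 salt=3 tin=5
After 18 (gather 2 tin): candle=3 salt=3 tin=7
After 19 (gather 2 tin): candle=3 salt=3 tin=9
After 20 (gather 3 tin): candle=3 salt=3 tin=12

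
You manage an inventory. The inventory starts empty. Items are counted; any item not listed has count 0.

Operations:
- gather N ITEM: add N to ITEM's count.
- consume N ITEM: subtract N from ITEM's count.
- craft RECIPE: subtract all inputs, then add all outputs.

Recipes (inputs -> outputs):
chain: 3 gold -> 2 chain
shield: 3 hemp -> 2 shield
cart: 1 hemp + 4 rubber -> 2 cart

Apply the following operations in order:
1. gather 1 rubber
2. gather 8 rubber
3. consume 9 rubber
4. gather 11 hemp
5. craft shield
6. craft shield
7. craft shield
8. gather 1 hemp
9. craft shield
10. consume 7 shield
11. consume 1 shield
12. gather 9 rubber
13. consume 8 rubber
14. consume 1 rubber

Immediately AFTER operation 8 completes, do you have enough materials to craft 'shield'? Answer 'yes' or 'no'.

Answer: yes

Derivation:
After 1 (gather 1 rubber): rubber=1
After 2 (gather 8 rubber): rubber=9
After 3 (consume 9 rubber): (empty)
After 4 (gather 11 hemp): hemp=11
After 5 (craft shield): hemp=8 shield=2
After 6 (craft shield): hemp=5 shield=4
After 7 (craft shield): hemp=2 shield=6
After 8 (gather 1 hemp): hemp=3 shield=6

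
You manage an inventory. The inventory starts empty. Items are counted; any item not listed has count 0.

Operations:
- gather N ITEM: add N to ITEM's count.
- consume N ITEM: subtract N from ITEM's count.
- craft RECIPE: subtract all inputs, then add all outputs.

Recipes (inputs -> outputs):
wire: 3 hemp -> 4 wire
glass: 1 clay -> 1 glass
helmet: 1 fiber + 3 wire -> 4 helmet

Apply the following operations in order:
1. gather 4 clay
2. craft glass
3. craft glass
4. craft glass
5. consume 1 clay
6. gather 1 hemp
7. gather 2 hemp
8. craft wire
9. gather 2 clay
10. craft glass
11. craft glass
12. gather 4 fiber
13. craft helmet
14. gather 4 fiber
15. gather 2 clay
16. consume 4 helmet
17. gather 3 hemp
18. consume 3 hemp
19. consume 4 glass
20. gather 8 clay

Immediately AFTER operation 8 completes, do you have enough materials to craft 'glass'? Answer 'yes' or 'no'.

After 1 (gather 4 clay): clay=4
After 2 (craft glass): clay=3 glass=1
After 3 (craft glass): clay=2 glass=2
After 4 (craft glass): clay=1 glass=3
After 5 (consume 1 clay): glass=3
After 6 (gather 1 hemp): glass=3 hemp=1
After 7 (gather 2 hemp): glass=3 hemp=3
After 8 (craft wire): glass=3 wire=4

Answer: no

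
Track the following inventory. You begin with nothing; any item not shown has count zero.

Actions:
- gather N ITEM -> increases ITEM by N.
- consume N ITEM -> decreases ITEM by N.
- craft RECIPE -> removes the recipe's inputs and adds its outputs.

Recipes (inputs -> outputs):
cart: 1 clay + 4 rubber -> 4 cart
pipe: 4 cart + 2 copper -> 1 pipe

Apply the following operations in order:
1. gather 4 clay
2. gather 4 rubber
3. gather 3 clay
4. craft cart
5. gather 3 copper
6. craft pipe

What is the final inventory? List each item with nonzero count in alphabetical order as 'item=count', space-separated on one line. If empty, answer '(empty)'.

After 1 (gather 4 clay): clay=4
After 2 (gather 4 rubber): clay=4 rubber=4
After 3 (gather 3 clay): clay=7 rubber=4
After 4 (craft cart): cart=4 clay=6
After 5 (gather 3 copper): cart=4 clay=6 copper=3
After 6 (craft pipe): clay=6 copper=1 pipe=1

Answer: clay=6 copper=1 pipe=1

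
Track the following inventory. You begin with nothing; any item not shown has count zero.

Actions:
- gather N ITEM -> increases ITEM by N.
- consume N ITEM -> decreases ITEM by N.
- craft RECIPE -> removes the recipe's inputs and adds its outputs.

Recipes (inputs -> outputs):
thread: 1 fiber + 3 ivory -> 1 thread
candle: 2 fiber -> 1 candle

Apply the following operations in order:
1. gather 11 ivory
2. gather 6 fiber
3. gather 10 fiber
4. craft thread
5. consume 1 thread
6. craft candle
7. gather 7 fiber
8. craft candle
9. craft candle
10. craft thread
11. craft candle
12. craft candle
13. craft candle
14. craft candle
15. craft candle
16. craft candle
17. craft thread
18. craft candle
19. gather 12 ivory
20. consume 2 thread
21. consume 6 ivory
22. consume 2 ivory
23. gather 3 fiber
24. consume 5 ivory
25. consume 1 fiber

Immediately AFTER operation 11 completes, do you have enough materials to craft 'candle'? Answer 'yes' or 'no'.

After 1 (gather 11 ivory): ivory=11
After 2 (gather 6 fiber): fiber=6 ivory=11
After 3 (gather 10 fiber): fiber=16 ivory=11
After 4 (craft thread): fiber=15 ivory=8 thread=1
After 5 (consume 1 thread): fiber=15 ivory=8
After 6 (craft candle): candle=1 fiber=13 ivory=8
After 7 (gather 7 fiber): candle=1 fiber=20 ivory=8
After 8 (craft candle): candle=2 fiber=18 ivory=8
After 9 (craft candle): candle=3 fiber=16 ivory=8
After 10 (craft thread): candle=3 fiber=15 ivory=5 thread=1
After 11 (craft candle): candle=4 fiber=13 ivory=5 thread=1

Answer: yes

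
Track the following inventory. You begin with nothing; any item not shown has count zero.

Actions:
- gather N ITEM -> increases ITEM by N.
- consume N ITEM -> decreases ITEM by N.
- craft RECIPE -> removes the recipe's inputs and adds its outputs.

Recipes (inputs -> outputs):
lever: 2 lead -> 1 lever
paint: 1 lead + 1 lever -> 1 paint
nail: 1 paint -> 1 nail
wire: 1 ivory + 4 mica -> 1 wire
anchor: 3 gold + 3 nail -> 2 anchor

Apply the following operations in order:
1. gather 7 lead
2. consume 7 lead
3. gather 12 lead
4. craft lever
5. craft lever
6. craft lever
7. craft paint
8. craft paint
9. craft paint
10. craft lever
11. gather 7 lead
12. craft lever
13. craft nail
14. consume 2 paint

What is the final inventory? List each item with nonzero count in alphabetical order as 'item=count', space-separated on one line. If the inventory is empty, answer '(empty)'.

After 1 (gather 7 lead): lead=7
After 2 (consume 7 lead): (empty)
After 3 (gather 12 lead): lead=12
After 4 (craft lever): lead=10 lever=1
After 5 (craft lever): lead=8 lever=2
After 6 (craft lever): lead=6 lever=3
After 7 (craft paint): lead=5 lever=2 paint=1
After 8 (craft paint): lead=4 lever=1 paint=2
After 9 (craft paint): lead=3 paint=3
After 10 (craft lever): lead=1 lever=1 paint=3
After 11 (gather 7 lead): lead=8 lever=1 paint=3
After 12 (craft lever): lead=6 lever=2 paint=3
After 13 (craft nail): lead=6 lever=2 nail=1 paint=2
After 14 (consume 2 paint): lead=6 lever=2 nail=1

Answer: lead=6 lever=2 nail=1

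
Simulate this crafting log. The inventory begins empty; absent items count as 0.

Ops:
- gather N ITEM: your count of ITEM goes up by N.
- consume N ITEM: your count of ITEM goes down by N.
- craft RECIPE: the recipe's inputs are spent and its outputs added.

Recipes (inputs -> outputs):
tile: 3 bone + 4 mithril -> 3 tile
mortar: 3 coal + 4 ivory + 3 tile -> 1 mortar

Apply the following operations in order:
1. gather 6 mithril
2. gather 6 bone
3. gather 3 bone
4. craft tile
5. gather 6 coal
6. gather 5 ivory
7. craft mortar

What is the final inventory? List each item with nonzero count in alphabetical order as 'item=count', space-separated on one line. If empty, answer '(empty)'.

Answer: bone=6 coal=3 ivory=1 mithril=2 mortar=1

Derivation:
After 1 (gather 6 mithril): mithril=6
After 2 (gather 6 bone): bone=6 mithril=6
After 3 (gather 3 bone): bone=9 mithril=6
After 4 (craft tile): bone=6 mithril=2 tile=3
After 5 (gather 6 coal): bone=6 coal=6 mithril=2 tile=3
After 6 (gather 5 ivory): bone=6 coal=6 ivory=5 mithril=2 tile=3
After 7 (craft mortar): bone=6 coal=3 ivory=1 mithril=2 mortar=1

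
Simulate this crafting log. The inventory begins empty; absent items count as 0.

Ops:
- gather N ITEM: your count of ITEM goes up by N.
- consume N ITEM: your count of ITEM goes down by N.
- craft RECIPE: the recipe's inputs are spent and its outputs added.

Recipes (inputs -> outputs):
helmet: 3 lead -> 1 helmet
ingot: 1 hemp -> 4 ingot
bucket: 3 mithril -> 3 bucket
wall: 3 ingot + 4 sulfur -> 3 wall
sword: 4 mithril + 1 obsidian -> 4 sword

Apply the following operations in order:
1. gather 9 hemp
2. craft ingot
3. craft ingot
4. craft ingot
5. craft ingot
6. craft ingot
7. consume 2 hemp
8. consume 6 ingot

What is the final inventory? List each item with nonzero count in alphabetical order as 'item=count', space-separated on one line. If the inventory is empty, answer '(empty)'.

After 1 (gather 9 hemp): hemp=9
After 2 (craft ingot): hemp=8 ingot=4
After 3 (craft ingot): hemp=7 ingot=8
After 4 (craft ingot): hemp=6 ingot=12
After 5 (craft ingot): hemp=5 ingot=16
After 6 (craft ingot): hemp=4 ingot=20
After 7 (consume 2 hemp): hemp=2 ingot=20
After 8 (consume 6 ingot): hemp=2 ingot=14

Answer: hemp=2 ingot=14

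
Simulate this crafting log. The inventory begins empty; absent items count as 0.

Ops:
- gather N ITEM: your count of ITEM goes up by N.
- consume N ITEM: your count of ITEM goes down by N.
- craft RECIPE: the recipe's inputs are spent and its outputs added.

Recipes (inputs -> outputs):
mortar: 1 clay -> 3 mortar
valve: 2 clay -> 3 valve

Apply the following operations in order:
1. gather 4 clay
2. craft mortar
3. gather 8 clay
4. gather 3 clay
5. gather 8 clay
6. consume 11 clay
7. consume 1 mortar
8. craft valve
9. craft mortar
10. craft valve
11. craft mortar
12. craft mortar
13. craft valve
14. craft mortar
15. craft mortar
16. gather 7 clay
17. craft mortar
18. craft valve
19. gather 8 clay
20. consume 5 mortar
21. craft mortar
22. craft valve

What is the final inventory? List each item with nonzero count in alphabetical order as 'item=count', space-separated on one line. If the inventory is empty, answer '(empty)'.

Answer: clay=9 mortar=18 valve=15

Derivation:
After 1 (gather 4 clay): clay=4
After 2 (craft mortar): clay=3 mortar=3
After 3 (gather 8 clay): clay=11 mortar=3
After 4 (gather 3 clay): clay=14 mortar=3
After 5 (gather 8 clay): clay=22 mortar=3
After 6 (consume 11 clay): clay=11 mortar=3
After 7 (consume 1 mortar): clay=11 mortar=2
After 8 (craft valve): clay=9 mortar=2 valve=3
After 9 (craft mortar): clay=8 mortar=5 valve=3
After 10 (craft valve): clay=6 mortar=5 valve=6
After 11 (craft mortar): clay=5 mortar=8 valve=6
After 12 (craft mortar): clay=4 mortar=11 valve=6
After 13 (craft valve): clay=2 mortar=11 valve=9
After 14 (craft mortar): clay=1 mortar=14 valve=9
After 15 (craft mortar): mortar=17 valve=9
After 16 (gather 7 clay): clay=7 mortar=17 valve=9
After 17 (craft mortar): clay=6 mortar=20 valve=9
After 18 (craft valve): clay=4 mortar=20 valve=12
After 19 (gather 8 clay): clay=12 mortar=20 valve=12
After 20 (consume 5 mortar): clay=12 mortar=15 valve=12
After 21 (craft mortar): clay=11 mortar=18 valve=12
After 22 (craft valve): clay=9 mortar=18 valve=15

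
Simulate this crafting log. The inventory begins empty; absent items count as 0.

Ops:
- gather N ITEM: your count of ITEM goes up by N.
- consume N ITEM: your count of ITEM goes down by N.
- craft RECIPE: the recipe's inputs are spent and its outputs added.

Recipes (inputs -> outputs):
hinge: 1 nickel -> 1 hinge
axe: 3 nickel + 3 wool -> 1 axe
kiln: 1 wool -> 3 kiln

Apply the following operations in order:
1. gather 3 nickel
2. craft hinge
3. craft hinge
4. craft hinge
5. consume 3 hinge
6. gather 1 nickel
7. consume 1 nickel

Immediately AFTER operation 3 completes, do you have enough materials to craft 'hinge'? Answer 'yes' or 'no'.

After 1 (gather 3 nickel): nickel=3
After 2 (craft hinge): hinge=1 nickel=2
After 3 (craft hinge): hinge=2 nickel=1

Answer: yes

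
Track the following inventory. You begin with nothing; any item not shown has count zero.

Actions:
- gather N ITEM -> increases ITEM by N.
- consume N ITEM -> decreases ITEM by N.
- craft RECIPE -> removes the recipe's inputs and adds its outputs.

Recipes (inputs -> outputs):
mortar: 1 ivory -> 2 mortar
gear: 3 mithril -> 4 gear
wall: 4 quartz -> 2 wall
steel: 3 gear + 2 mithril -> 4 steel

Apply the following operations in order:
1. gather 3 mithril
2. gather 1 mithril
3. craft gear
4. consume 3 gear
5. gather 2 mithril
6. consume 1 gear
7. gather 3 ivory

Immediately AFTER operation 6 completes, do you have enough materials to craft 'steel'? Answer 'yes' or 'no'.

Answer: no

Derivation:
After 1 (gather 3 mithril): mithril=3
After 2 (gather 1 mithril): mithril=4
After 3 (craft gear): gear=4 mithril=1
After 4 (consume 3 gear): gear=1 mithril=1
After 5 (gather 2 mithril): gear=1 mithril=3
After 6 (consume 1 gear): mithril=3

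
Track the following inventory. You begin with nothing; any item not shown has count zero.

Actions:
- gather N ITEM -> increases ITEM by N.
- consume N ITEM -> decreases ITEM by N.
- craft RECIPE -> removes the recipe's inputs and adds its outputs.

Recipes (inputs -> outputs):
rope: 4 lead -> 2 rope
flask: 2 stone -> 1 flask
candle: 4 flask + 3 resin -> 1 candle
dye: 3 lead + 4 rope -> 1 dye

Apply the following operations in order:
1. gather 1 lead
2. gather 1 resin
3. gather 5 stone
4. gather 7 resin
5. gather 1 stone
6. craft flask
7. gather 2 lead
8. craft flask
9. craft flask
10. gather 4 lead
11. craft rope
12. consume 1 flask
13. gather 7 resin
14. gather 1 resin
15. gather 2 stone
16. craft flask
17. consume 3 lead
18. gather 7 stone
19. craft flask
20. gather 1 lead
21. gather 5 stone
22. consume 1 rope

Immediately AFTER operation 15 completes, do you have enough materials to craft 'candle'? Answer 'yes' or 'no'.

After 1 (gather 1 lead): lead=1
After 2 (gather 1 resin): lead=1 resin=1
After 3 (gather 5 stone): lead=1 resin=1 stone=5
After 4 (gather 7 resin): lead=1 resin=8 stone=5
After 5 (gather 1 stone): lead=1 resin=8 stone=6
After 6 (craft flask): flask=1 lead=1 resin=8 stone=4
After 7 (gather 2 lead): flask=1 lead=3 resin=8 stone=4
After 8 (craft flask): flask=2 lead=3 resin=8 stone=2
After 9 (craft flask): flask=3 lead=3 resin=8
After 10 (gather 4 lead): flask=3 lead=7 resin=8
After 11 (craft rope): flask=3 lead=3 resin=8 rope=2
After 12 (consume 1 flask): flask=2 lead=3 resin=8 rope=2
After 13 (gather 7 resin): flask=2 lead=3 resin=15 rope=2
After 14 (gather 1 resin): flask=2 lead=3 resin=16 rope=2
After 15 (gather 2 stone): flask=2 lead=3 resin=16 rope=2 stone=2

Answer: no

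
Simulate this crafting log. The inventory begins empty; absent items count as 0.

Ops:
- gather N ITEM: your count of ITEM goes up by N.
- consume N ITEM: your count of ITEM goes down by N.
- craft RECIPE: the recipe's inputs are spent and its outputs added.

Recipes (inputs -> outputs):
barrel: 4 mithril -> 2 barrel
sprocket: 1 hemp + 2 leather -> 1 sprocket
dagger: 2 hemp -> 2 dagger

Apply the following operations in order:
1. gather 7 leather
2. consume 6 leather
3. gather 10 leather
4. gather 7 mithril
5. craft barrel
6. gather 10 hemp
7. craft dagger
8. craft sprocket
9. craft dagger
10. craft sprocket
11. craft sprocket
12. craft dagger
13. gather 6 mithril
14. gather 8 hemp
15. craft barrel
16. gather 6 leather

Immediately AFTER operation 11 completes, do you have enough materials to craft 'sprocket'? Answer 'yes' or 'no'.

After 1 (gather 7 leather): leather=7
After 2 (consume 6 leather): leather=1
After 3 (gather 10 leather): leather=11
After 4 (gather 7 mithril): leather=11 mithril=7
After 5 (craft barrel): barrel=2 leather=11 mithril=3
After 6 (gather 10 hemp): barrel=2 hemp=10 leather=11 mithril=3
After 7 (craft dagger): barrel=2 dagger=2 hemp=8 leather=11 mithril=3
After 8 (craft sprocket): barrel=2 dagger=2 hemp=7 leather=9 mithril=3 sprocket=1
After 9 (craft dagger): barrel=2 dagger=4 hemp=5 leather=9 mithril=3 sprocket=1
After 10 (craft sprocket): barrel=2 dagger=4 hemp=4 leather=7 mithril=3 sprocket=2
After 11 (craft sprocket): barrel=2 dagger=4 hemp=3 leather=5 mithril=3 sprocket=3

Answer: yes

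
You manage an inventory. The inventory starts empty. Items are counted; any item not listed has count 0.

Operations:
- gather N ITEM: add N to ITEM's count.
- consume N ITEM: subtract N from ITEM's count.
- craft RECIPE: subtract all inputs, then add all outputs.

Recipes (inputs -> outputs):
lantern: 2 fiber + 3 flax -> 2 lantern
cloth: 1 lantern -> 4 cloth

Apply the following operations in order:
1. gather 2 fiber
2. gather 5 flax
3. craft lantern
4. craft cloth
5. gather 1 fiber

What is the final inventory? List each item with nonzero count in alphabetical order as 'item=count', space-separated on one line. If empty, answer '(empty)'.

Answer: cloth=4 fiber=1 flax=2 lantern=1

Derivation:
After 1 (gather 2 fiber): fiber=2
After 2 (gather 5 flax): fiber=2 flax=5
After 3 (craft lantern): flax=2 lantern=2
After 4 (craft cloth): cloth=4 flax=2 lantern=1
After 5 (gather 1 fiber): cloth=4 fiber=1 flax=2 lantern=1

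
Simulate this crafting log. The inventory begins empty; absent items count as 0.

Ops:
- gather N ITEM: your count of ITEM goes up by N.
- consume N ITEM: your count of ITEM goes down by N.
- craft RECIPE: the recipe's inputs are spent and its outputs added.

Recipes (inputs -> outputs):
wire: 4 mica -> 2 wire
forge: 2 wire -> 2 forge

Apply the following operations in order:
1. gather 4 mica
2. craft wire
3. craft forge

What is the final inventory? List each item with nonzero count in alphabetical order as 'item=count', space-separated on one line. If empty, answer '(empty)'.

Answer: forge=2

Derivation:
After 1 (gather 4 mica): mica=4
After 2 (craft wire): wire=2
After 3 (craft forge): forge=2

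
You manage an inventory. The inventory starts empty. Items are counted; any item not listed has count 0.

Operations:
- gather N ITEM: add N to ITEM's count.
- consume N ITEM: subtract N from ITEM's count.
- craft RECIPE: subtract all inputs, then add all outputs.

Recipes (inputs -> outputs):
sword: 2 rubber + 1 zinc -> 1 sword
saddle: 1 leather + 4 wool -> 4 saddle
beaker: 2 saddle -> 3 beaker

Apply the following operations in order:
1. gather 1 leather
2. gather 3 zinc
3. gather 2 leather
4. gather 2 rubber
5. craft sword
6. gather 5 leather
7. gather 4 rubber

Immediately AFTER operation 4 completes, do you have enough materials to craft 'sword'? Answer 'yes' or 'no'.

After 1 (gather 1 leather): leather=1
After 2 (gather 3 zinc): leather=1 zinc=3
After 3 (gather 2 leather): leather=3 zinc=3
After 4 (gather 2 rubber): leather=3 rubber=2 zinc=3

Answer: yes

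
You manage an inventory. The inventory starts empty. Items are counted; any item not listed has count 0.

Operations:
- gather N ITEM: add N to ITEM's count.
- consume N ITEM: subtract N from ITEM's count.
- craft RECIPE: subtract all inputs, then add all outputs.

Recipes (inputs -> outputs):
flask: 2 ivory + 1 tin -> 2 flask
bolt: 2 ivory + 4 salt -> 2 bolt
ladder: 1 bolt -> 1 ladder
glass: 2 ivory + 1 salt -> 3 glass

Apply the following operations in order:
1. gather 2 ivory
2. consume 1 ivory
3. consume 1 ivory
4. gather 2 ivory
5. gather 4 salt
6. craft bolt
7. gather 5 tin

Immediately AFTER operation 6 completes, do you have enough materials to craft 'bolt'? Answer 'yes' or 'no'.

Answer: no

Derivation:
After 1 (gather 2 ivory): ivory=2
After 2 (consume 1 ivory): ivory=1
After 3 (consume 1 ivory): (empty)
After 4 (gather 2 ivory): ivory=2
After 5 (gather 4 salt): ivory=2 salt=4
After 6 (craft bolt): bolt=2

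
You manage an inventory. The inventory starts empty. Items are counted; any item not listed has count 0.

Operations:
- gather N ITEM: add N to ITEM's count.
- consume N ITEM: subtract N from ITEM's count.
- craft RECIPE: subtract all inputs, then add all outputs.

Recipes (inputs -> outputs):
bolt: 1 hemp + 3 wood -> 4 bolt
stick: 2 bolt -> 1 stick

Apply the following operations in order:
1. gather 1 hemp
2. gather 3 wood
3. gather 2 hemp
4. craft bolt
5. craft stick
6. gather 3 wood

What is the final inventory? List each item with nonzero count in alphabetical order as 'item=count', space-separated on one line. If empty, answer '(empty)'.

Answer: bolt=2 hemp=2 stick=1 wood=3

Derivation:
After 1 (gather 1 hemp): hemp=1
After 2 (gather 3 wood): hemp=1 wood=3
After 3 (gather 2 hemp): hemp=3 wood=3
After 4 (craft bolt): bolt=4 hemp=2
After 5 (craft stick): bolt=2 hemp=2 stick=1
After 6 (gather 3 wood): bolt=2 hemp=2 stick=1 wood=3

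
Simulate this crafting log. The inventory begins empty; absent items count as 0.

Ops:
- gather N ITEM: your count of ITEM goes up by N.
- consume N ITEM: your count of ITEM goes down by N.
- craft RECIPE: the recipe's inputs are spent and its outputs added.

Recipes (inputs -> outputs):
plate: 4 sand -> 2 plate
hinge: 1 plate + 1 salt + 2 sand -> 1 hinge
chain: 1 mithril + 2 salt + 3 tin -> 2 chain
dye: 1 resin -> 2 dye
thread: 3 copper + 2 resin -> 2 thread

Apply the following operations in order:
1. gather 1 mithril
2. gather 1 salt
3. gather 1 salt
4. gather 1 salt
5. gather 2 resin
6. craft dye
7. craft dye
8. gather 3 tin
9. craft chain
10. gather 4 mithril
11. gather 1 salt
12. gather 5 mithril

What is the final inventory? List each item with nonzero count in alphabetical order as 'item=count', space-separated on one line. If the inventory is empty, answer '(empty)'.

Answer: chain=2 dye=4 mithril=9 salt=2

Derivation:
After 1 (gather 1 mithril): mithril=1
After 2 (gather 1 salt): mithril=1 salt=1
After 3 (gather 1 salt): mithril=1 salt=2
After 4 (gather 1 salt): mithril=1 salt=3
After 5 (gather 2 resin): mithril=1 resin=2 salt=3
After 6 (craft dye): dye=2 mithril=1 resin=1 salt=3
After 7 (craft dye): dye=4 mithril=1 salt=3
After 8 (gather 3 tin): dye=4 mithril=1 salt=3 tin=3
After 9 (craft chain): chain=2 dye=4 salt=1
After 10 (gather 4 mithril): chain=2 dye=4 mithril=4 salt=1
After 11 (gather 1 salt): chain=2 dye=4 mithril=4 salt=2
After 12 (gather 5 mithril): chain=2 dye=4 mithril=9 salt=2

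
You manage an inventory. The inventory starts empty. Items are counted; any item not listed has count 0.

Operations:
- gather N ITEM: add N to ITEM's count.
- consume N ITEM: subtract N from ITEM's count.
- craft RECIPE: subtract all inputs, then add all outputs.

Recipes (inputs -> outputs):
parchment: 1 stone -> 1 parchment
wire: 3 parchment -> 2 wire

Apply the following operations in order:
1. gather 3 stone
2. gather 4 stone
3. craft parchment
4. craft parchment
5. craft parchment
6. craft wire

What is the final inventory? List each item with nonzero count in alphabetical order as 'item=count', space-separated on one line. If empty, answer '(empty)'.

Answer: stone=4 wire=2

Derivation:
After 1 (gather 3 stone): stone=3
After 2 (gather 4 stone): stone=7
After 3 (craft parchment): parchment=1 stone=6
After 4 (craft parchment): parchment=2 stone=5
After 5 (craft parchment): parchment=3 stone=4
After 6 (craft wire): stone=4 wire=2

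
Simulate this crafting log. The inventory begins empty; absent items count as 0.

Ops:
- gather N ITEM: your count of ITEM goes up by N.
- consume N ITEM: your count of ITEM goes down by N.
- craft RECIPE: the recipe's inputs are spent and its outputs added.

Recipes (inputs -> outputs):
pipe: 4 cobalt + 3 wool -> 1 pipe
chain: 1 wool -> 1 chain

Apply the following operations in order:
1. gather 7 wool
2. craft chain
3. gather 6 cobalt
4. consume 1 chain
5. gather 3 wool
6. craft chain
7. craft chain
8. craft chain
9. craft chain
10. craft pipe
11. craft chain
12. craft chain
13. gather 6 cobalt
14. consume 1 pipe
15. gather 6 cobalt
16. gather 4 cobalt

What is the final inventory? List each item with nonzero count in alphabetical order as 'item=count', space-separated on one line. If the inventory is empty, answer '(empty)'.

After 1 (gather 7 wool): wool=7
After 2 (craft chain): chain=1 wool=6
After 3 (gather 6 cobalt): chain=1 cobalt=6 wool=6
After 4 (consume 1 chain): cobalt=6 wool=6
After 5 (gather 3 wool): cobalt=6 wool=9
After 6 (craft chain): chain=1 cobalt=6 wool=8
After 7 (craft chain): chain=2 cobalt=6 wool=7
After 8 (craft chain): chain=3 cobalt=6 wool=6
After 9 (craft chain): chain=4 cobalt=6 wool=5
After 10 (craft pipe): chain=4 cobalt=2 pipe=1 wool=2
After 11 (craft chain): chain=5 cobalt=2 pipe=1 wool=1
After 12 (craft chain): chain=6 cobalt=2 pipe=1
After 13 (gather 6 cobalt): chain=6 cobalt=8 pipe=1
After 14 (consume 1 pipe): chain=6 cobalt=8
After 15 (gather 6 cobalt): chain=6 cobalt=14
After 16 (gather 4 cobalt): chain=6 cobalt=18

Answer: chain=6 cobalt=18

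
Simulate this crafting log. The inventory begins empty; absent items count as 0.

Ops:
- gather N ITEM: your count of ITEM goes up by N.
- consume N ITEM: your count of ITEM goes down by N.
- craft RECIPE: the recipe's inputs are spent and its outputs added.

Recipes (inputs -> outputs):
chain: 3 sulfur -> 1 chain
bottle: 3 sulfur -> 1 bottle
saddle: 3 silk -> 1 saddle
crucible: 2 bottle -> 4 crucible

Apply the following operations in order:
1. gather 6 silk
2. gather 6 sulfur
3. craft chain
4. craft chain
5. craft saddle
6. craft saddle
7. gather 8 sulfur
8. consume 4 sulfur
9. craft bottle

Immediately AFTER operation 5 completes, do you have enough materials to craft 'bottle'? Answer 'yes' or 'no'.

Answer: no

Derivation:
After 1 (gather 6 silk): silk=6
After 2 (gather 6 sulfur): silk=6 sulfur=6
After 3 (craft chain): chain=1 silk=6 sulfur=3
After 4 (craft chain): chain=2 silk=6
After 5 (craft saddle): chain=2 saddle=1 silk=3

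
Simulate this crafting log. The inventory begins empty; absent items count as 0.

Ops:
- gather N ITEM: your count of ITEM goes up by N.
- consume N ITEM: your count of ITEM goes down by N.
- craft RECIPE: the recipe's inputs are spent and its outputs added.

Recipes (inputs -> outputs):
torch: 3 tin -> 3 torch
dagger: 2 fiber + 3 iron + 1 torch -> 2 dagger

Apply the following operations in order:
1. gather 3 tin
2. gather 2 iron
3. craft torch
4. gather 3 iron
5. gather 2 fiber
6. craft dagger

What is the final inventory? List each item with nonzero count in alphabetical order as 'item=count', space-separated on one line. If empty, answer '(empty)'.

After 1 (gather 3 tin): tin=3
After 2 (gather 2 iron): iron=2 tin=3
After 3 (craft torch): iron=2 torch=3
After 4 (gather 3 iron): iron=5 torch=3
After 5 (gather 2 fiber): fiber=2 iron=5 torch=3
After 6 (craft dagger): dagger=2 iron=2 torch=2

Answer: dagger=2 iron=2 torch=2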